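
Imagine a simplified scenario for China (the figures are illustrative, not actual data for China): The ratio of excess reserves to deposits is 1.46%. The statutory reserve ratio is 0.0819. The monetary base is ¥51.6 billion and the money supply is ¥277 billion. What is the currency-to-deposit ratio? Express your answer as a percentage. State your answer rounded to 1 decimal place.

11.0%

Using m = M/MB = 277/51.6 ≈ 5.368217. From m = (1 + c)/(c + rr + e), rearranging gives 1 + c = m·(c + rr + e), so c·(1 − m) = m·(rr + e) − 1.
Hence c = [m·(rr + e) − 1]/(1 − m) = [5.368217 × (0.0819 + 0.0146) − 1] / (1 − 5.368217) ≈ 0.110335.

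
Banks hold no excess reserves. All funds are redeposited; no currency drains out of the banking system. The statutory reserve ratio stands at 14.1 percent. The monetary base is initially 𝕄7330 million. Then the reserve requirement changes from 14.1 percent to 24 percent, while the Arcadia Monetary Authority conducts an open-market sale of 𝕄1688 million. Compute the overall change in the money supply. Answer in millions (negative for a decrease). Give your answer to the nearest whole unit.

-28477 million

Before: m₁ = 1 / (0.141) ≈ 7.09220, MB₁ = 7330, so M₁ = 7.09220 × 7330 = 51985.826 million.
After: m₂ = 1 / (0.24) ≈ 4.16667, MB₂ = 7330 − 1688 = 5642, so M₂ = 4.16667 × 5642 ≈ 23508.3521 million.
ΔM = M₂ − M₁ = 23508.3521 − 51985.826 = -28477.4739 million.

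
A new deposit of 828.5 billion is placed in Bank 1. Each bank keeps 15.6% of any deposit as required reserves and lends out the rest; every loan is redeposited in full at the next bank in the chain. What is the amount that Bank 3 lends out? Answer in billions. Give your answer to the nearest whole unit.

498 billion

Each bank lends a fraction (1 − rr) = 0.8440 of the deposit it receives, so Bank 3 receives 828.5·0.8440^2 and lends 828.5·0.8440^3 ≈ 498.1038 billion.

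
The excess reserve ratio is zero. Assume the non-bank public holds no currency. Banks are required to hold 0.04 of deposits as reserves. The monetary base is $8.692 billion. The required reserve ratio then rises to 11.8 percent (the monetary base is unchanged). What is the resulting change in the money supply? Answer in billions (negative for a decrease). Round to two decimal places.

-143.64 billion

Initially m₁ = 1 / (0.04) = 25, so M₁ = 25 × 8.692 = 217.3 billion.
After the change m₂ = 1 / (0.118) ≈ 8.4746, so M₂ = 8.4746 × 8.692 ≈ 73.6612 billion.
ΔM = M₂ − M₁ = 73.6612 − 217.3 = -143.6388 billion.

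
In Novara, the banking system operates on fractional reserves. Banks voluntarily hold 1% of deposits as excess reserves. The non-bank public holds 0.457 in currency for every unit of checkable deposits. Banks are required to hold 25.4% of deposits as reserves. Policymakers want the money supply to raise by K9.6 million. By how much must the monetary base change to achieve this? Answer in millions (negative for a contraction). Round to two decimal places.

The money multiplier is m = (1 + c) / (rr + e + c) = (1 + 0.457) / (0.254 + 0.01 + 0.457) ≈ 2.0208.
ΔMB = ΔM / m = (+9.6) / 2.0208 ≈ 4.7506 million.

K4.75 million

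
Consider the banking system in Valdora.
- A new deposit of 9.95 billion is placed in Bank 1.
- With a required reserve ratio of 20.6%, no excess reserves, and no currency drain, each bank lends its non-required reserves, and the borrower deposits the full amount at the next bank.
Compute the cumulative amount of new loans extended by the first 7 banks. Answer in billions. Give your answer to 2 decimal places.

Bank i lends (1 − rr)^i of the original deposit: Bank 1 lends 9.95·0.7940 = 7.9003, Bank 2 lends 9.95·0.7940² ≈ 6.2728, and so on.
Summing a geometric series: total = 9.95·[0.7940·(1 − 0.7940^7) / (1 − 0.7940)] ≈ 30.7211 billion.

30.72 billion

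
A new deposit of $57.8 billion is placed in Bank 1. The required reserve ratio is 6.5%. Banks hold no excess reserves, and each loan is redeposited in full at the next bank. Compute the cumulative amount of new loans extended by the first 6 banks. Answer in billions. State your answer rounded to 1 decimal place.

$275.9 billion

Bank i lends (1 − rr)^i of the original deposit: Bank 1 lends 57.8·0.9350 = 54.0430, Bank 2 lends 57.8·0.9350² ≈ 50.5302, and so on.
Summing a geometric series: total = 57.8·[0.9350·(1 − 0.9350^6) / (1 − 0.9350)] ≈ 275.9158 billion.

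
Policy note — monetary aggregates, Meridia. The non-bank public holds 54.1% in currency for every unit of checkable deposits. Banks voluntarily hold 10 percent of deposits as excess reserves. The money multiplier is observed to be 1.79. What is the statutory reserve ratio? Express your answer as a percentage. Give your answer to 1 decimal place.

22.0%

Using m = 1.79. Since m = (1 + c)/(c + rr + e), the denominator satisfies c + rr + e = (1 + c)/m = (1 + 0.541) / 1.79 ≈ 0.860894.
With c = 0.541 and e = 0.1, the statutory reserve ratio is 0.860894 − 0.541 − 0.1 = 0.219894.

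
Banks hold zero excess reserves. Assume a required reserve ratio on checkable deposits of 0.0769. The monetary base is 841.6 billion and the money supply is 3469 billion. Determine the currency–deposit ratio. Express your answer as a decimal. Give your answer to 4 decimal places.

Using m = M/MB = 3469/841.6 ≈ 4.121911. From m = (1 + c)/(c + rr + e), rearranging gives 1 + c = m·(c + rr + e), so c·(1 − m) = m·(rr + e) − 1.
Hence c = [m·(rr + e) − 1]/(1 − m) = [4.121911 × (0.0769 + 0) − 1] / (1 − 4.121911) ≈ 0.218784.

0.2188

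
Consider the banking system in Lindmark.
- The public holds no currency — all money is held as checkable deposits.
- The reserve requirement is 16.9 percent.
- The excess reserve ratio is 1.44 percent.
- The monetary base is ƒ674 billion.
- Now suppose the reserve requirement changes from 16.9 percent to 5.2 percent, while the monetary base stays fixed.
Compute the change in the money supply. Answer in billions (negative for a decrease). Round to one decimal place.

ƒ6475.6 billion

Initially m₁ = 1 / (0.169 + 0.0144) ≈ 5.45256, so M₁ = 5.45256 × 674 ≈ 3675.0254 billion.
After the change m₂ = 1 / (0.052 + 0.0144) ≈ 15.06024, so M₂ = 15.06024 × 674 ≈ 10150.6018 billion.
ΔM = M₂ − M₁ = 10150.6018 − 3675.0254 = 6475.5764 billion.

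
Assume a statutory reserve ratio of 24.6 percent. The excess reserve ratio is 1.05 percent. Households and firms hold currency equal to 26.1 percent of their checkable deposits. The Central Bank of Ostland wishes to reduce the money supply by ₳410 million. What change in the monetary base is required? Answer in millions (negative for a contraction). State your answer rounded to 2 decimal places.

The money multiplier is m = (1 + c) / (rr + e + c) = (1 + 0.261) / (0.246 + 0.0105 + 0.261) ≈ 2.436715.
ΔMB = ΔM / m = (−410) / 2.436715 ≈ -168.2593 million.

-168.26 million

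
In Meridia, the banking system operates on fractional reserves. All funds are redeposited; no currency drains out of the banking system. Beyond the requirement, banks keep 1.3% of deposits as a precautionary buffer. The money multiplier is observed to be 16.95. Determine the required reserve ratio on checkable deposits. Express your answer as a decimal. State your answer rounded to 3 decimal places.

0.046

Using m = 16.95. Since m = (1 + c)/(c + rr + e), the denominator satisfies c + rr + e = (1 + c)/m = (1 + 0) / 16.95 ≈ 0.058997.
With c = 0 and e = 0.013, the required reserve ratio on checkable deposits is 0.058997 − 0 − 0.013 = 0.045997.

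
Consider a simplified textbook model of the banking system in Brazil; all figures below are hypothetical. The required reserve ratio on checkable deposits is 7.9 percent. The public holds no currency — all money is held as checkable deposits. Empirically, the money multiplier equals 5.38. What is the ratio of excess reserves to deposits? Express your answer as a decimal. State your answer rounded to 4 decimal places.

Using m = 5.38. Since m = (1 + c)/(c + rr + e), the denominator satisfies c + rr + e = (1 + c)/m = (1 + 0) / 5.38 ≈ 0.185874.
With c = 0 and rr = 0.079, the ratio of excess reserves to deposits is 0.185874 − 0 − 0.079 = 0.106874.

0.1069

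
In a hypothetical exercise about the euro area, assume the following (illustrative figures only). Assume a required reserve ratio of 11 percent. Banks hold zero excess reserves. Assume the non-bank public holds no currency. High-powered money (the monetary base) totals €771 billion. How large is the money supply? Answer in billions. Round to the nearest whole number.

€7009 billion

With no currency drain or excess reserves, the money multiplier is m = 1/rr = 1/0.11 ≈ 9.0909.
Money supply M = m × MB = 9.0909 × 771 = 7009.0839 billion.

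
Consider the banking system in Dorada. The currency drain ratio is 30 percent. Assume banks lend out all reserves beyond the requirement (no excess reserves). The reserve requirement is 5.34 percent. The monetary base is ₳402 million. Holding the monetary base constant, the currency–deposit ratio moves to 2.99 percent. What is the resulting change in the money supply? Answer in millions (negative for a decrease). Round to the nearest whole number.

₳3491 million

Initially m₁ = (1 + 0.3) / (0.0534 + 0.3) ≈ 3.6786, so M₁ = 3.6786 × 402 = 1478.7972 million.
After the change m₂ = (1 + 0.0299) / (0.0534 + 0.0299) ≈ 12.3637, so M₂ = 12.3637 × 402 = 4970.2074 million.
ΔM = M₂ − M₁ = 4970.2074 − 1478.7972 = 3491.4102 million.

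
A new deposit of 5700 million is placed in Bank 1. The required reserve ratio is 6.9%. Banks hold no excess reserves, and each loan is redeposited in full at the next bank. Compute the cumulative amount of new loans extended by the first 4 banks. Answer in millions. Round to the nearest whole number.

19129 million

Bank i lends (1 − rr)^i of the original deposit: Bank 1 lends 5700·0.9310 = 5306.7000, Bank 2 lends 5700·0.9310² = 4940.5377, and so on.
Summing a geometric series: total = 5700·[0.9310·(1 − 0.9310^4) / (1 − 0.9310)] ≈ 19129.1437 million.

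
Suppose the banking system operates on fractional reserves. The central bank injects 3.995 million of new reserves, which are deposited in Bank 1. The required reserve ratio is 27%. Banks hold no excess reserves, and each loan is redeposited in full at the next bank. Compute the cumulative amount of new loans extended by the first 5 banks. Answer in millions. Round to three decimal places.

Bank i lends (1 − rr)^i of the original deposit: Bank 1 lends 3.995·0.7300 ≈ 2.9163, Bank 2 lends 3.995·0.7300² ≈ 2.1289, and so on.
Summing a geometric series: total = 3.995·[0.7300·(1 − 0.7300^5) / (1 − 0.7300)] ≈ 8.5621 million.

8.562 million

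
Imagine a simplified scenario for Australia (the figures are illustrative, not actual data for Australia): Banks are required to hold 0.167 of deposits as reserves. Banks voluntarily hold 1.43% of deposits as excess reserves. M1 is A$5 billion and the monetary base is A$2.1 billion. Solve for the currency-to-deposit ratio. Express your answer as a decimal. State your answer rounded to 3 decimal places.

0.412

Using m = M/MB = 5/2.1 ≈ 2.380952. From m = (1 + c)/(c + rr + e), rearranging gives 1 + c = m·(c + rr + e), so c·(1 − m) = m·(rr + e) − 1.
Hence c = [m·(rr + e) − 1]/(1 − m) = [2.380952 × (0.167 + 0.0143) − 1] / (1 − 2.380952) ≈ 0.411552.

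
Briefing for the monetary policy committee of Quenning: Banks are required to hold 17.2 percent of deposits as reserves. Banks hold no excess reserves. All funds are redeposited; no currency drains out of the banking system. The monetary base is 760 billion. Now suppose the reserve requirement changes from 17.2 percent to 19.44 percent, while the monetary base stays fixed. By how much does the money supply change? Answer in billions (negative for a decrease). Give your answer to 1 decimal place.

-509.1 billion

Initially m₁ = 1 / (0.172) ≈ 5.81395, so M₁ = 5.81395 × 760 = 4418.602 billion.
After the change m₂ = 1 / (0.1944) ≈ 5.14403, so M₂ = 5.14403 × 760 = 3909.4628 billion.
ΔM = M₂ − M₁ = 3909.4628 − 4418.602 = -509.1392 billion.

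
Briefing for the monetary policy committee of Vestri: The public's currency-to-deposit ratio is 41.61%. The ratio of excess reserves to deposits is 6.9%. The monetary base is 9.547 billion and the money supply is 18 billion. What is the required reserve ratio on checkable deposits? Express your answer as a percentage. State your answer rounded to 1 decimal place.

Using m = M/MB = 18/9.547 ≈ 1.885409. Since m = (1 + c)/(c + rr + e), the denominator satisfies c + rr + e = (1 + c)/m = (1 + 0.4161) / 1.885409 ≈ 0.751084.
With c = 0.4161 and e = 0.069, the required reserve ratio on checkable deposits is 0.751084 − 0.4161 − 0.069 = 0.265984.

26.6%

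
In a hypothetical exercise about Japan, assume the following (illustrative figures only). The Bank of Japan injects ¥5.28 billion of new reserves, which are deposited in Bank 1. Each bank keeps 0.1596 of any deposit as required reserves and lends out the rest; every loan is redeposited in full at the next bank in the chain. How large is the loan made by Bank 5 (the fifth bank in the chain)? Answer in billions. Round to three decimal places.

Each bank lends a fraction (1 − rr) = 0.8404 of the deposit it receives, so Bank 5 receives 5.28·0.8404^4 and lends 5.28·0.8404^5 ≈ 2.2134 billion.

¥2.213 billion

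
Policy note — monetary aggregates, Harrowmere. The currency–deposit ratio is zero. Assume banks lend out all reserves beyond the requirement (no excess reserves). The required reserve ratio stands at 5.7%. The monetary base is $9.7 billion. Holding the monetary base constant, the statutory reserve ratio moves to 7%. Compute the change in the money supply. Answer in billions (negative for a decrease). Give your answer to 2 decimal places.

Initially m₁ = 1 / (0.057) ≈ 17.5439, so M₁ = 17.5439 × 9.7 ≈ 170.1758 billion.
After the change m₂ = 1 / (0.07) ≈ 14.2857, so M₂ = 14.2857 × 9.7 ≈ 138.5713 billion.
ΔM = M₂ − M₁ = 138.5713 − 170.1758 = -31.6045 billion.

-31.60 billion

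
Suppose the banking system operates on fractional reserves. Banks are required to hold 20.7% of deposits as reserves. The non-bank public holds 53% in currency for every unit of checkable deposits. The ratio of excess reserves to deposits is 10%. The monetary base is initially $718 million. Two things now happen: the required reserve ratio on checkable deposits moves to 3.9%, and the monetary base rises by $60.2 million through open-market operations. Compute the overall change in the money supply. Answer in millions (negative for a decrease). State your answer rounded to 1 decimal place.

Before: m₁ = (1 + 0.53) / (0.207 + 0.1 + 0.53) ≈ 1.82796, MB₁ = 718, so M₁ = 1.82796 × 718 ≈ 1312.4753 million.
After: m₂ = (1 + 0.53) / (0.039 + 0.1 + 0.53) ≈ 2.28700, MB₂ = 718 + 60.2 = 778.2, so M₂ = 2.28700 × 778.2 = 1779.7434 million.
ΔM = M₂ − M₁ = 1779.7434 − 1312.4753 = 467.2681 million.

$467.3 million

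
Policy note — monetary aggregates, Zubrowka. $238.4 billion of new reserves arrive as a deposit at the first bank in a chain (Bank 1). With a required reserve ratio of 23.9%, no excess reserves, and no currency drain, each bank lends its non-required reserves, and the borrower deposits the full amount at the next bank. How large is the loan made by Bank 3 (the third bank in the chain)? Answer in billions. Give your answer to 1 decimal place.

$105.1 billion

Each bank lends a fraction (1 − rr) = 0.7610 of the deposit it receives, so Bank 3 receives 238.4·0.7610^2 and lends 238.4·0.7610^3 ≈ 105.0655 billion.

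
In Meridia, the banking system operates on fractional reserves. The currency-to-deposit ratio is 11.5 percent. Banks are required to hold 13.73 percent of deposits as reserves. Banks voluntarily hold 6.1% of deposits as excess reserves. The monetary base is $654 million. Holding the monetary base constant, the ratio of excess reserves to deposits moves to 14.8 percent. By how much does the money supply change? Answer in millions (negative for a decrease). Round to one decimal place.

-505.9 million

Initially m₁ = (1 + 0.115) / (0.1373 + 0.061 + 0.115) ≈ 3.55889, so M₁ = 3.55889 × 654 ≈ 2327.5141 million.
After the change m₂ = (1 + 0.115) / (0.1373 + 0.148 + 0.115) ≈ 2.78541, so M₂ = 2.78541 × 654 ≈ 1821.6581 million.
ΔM = M₂ − M₁ = 1821.6581 − 2327.5141 = -505.856 million.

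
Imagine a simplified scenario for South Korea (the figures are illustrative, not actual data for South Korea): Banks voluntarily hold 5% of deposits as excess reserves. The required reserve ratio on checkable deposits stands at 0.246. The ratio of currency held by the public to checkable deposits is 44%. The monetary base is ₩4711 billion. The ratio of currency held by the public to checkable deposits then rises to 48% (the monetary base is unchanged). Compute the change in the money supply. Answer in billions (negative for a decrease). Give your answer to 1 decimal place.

-232.3 billion

Initially m₁ = (1 + 0.44) / (0.246 + 0.05 + 0.44) ≈ 1.956522, so M₁ = 1.956522 × 4711 ≈ 9217.1751 billion.
After the change m₂ = (1 + 0.48) / (0.246 + 0.05 + 0.48) ≈ 1.907216, so M₂ = 1.907216 × 4711 ≈ 8984.8946 billion.
ΔM = M₂ − M₁ = 8984.8946 − 9217.1751 = -232.2805 billion.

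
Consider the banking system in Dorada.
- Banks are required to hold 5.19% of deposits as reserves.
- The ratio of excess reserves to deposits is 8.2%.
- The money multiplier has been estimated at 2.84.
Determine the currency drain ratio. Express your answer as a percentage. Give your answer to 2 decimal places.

Using m = 2.84. From m = (1 + c)/(c + rr + e), rearranging gives 1 + c = m·(c + rr + e), so c·(1 − m) = m·(rr + e) − 1.
Hence c = [m·(rr + e) − 1]/(1 − m) = [2.84 × (0.0519 + 0.082) − 1] / (1 − 2.84) ≈ 0.336807.

33.68%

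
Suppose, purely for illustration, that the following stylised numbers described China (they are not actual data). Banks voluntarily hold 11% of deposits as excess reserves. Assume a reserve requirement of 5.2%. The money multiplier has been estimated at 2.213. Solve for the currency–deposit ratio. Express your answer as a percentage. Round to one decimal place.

Using m = 2.213. From m = (1 + c)/(c + rr + e), rearranging gives 1 + c = m·(c + rr + e), so c·(1 − m) = m·(rr + e) − 1.
Hence c = [m·(rr + e) − 1]/(1 − m) = [2.213 × (0.052 + 0.11) − 1] / (1 − 2.213) ≈ 0.528849.

52.9%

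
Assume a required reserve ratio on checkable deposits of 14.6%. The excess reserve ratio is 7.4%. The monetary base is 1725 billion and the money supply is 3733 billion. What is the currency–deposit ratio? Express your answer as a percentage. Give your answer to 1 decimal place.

45.0%

Using m = M/MB = 3733/1725 ≈ 2.164058. From m = (1 + c)/(c + rr + e), rearranging gives 1 + c = m·(c + rr + e), so c·(1 − m) = m·(rr + e) − 1.
Hence c = [m·(rr + e) − 1]/(1 − m) = [2.164058 × (0.146 + 0.074) − 1] / (1 − 2.164058) ≈ 0.450070.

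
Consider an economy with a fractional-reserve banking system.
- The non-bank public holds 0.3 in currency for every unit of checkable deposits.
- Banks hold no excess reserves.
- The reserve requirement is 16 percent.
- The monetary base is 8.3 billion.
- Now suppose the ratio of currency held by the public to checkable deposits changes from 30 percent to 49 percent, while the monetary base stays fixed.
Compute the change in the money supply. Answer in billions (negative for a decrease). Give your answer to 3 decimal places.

-4.430 billion

Initially m₁ = (1 + 0.3) / (0.16 + 0.3) ≈ 2.82609, so M₁ = 2.82609 × 8.3 ≈ 23.4565 billion.
After the change m₂ = (1 + 0.49) / (0.16 + 0.49) ≈ 2.29231, so M₂ = 2.29231 × 8.3 ≈ 19.0262 billion.
ΔM = M₂ − M₁ = 19.0262 − 23.4565 = -4.4303 billion.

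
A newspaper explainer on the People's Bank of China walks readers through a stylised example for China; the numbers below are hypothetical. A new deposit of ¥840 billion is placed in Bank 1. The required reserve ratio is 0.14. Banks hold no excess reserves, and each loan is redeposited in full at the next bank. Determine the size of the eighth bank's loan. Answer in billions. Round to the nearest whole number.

Each bank lends a fraction (1 − rr) = 0.8600 of the deposit it receives, so Bank 8 receives 840·0.8600^7 and lends 840·0.8600^8 ≈ 251.3431 billion.

¥251 billion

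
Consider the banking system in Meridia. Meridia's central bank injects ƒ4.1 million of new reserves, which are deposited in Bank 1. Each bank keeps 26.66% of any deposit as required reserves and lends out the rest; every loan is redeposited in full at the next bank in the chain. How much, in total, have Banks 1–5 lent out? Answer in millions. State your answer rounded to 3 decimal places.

ƒ8.886 million

Bank i lends (1 − rr)^i of the original deposit: Bank 1 lends 4.1·0.7334 ≈ 3.0069, Bank 2 lends 4.1·0.7334² ≈ 2.2053, and so on.
Summing a geometric series: total = 4.1·[0.7334·(1 − 0.7334^5) / (1 − 0.7334)] ≈ 8.8857 million.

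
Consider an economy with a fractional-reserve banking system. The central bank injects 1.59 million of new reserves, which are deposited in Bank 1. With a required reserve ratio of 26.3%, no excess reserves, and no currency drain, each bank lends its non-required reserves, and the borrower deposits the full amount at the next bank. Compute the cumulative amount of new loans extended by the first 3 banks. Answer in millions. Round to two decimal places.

2.67 million

Bank i lends (1 − rr)^i of the original deposit: Bank 1 lends 1.59·0.7370 ≈ 1.1718, Bank 2 lends 1.59·0.7370² ≈ 0.8636, and so on.
Summing a geometric series: total = 1.59·[0.7370·(1 − 0.7370^3) / (1 − 0.7370)] ≈ 2.6720 million.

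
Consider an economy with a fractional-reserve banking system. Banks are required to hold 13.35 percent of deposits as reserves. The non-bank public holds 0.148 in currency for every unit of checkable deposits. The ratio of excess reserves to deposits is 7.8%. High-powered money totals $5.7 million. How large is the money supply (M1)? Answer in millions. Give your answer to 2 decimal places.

$18.20 million

The money multiplier is m = (1 + c) / (rr + e + c) = (1 + 0.148) / (0.1335 + 0.078 + 0.148) ≈ 3.1933.
So M = m × MB = 3.1933 × 5.7 ≈ 18.2018 million.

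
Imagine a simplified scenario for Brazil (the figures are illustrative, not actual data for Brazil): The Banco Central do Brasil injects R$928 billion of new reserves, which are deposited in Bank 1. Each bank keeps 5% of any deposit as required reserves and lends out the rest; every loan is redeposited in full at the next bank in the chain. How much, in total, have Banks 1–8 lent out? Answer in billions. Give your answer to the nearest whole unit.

Bank i lends (1 − rr)^i of the original deposit: Bank 1 lends 928·0.9500 = 881.6000, Bank 2 lends 928·0.9500² = 837.5200, and so on.
Summing a geometric series: total = 928·[0.9500·(1 − 0.9500^8) / (1 − 0.9500)] ≈ 5934.5710 billion.

R$5935 billion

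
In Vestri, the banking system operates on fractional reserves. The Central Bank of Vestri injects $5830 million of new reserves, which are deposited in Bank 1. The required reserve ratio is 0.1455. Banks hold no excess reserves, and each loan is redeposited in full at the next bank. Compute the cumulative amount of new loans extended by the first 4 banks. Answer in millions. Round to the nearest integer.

Bank i lends (1 − rr)^i of the original deposit: Bank 1 lends 5830·0.8545 = 4981.7350, Bank 2 lends 5830·0.8545² ≈ 4256.8926, and so on.
Summing a geometric series: total = 5830·[0.8545·(1 − 0.8545^4) / (1 − 0.8545)] ≈ 15984.3986 million.

$15984 million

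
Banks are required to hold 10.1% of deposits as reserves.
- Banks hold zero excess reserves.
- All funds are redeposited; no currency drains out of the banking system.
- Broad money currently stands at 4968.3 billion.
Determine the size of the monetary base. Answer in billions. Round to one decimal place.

With no currency drain and no excess reserves, the money multiplier is m = 1/rr = 1/0.101 ≈ 9.900990.
The monetary base is MB = M / m = 4968.3 / 9.900990 ≈ 501.7983 billion.

501.8 billion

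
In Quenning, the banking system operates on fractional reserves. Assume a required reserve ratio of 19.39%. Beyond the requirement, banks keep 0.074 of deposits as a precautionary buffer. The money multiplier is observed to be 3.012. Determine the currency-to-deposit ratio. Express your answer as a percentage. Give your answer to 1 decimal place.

9.6%

Using m = 3.012. From m = (1 + c)/(c + rr + e), rearranging gives 1 + c = m·(c + rr + e), so c·(1 − m) = m·(rr + e) − 1.
Hence c = [m·(rr + e) − 1]/(1 − m) = [3.012 × (0.1939 + 0.074) − 1] / (1 − 3.012) ≈ 0.095967.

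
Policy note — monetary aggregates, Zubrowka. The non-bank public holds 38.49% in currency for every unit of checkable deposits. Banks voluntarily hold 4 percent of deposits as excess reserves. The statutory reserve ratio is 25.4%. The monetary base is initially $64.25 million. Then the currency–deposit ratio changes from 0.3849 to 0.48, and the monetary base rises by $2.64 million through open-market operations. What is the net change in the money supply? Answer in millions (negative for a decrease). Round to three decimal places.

-3.161 million

Before: m₁ = (1 + 0.3849) / (0.254 + 0.04 + 0.3849) ≈ 2.039918, MB₁ = 64.25, so M₁ = 2.039918 × 64.25 ≈ 131.0647 million.
After: m₂ = (1 + 0.48) / (0.254 + 0.04 + 0.48) ≈ 1.912145, MB₂ = 64.25 + 2.64 = 66.89, so M₂ = 1.912145 × 66.89 ≈ 127.9034 million.
ΔM = M₂ − M₁ = 127.9034 − 131.0647 = -3.1613 million.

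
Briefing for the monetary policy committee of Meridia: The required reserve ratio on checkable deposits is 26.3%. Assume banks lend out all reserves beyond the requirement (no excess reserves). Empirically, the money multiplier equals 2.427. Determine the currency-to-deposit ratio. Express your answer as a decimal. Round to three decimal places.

0.253

Using m = 2.427. From m = (1 + c)/(c + rr + e), rearranging gives 1 + c = m·(c + rr + e), so c·(1 − m) = m·(rr + e) − 1.
Hence c = [m·(rr + e) − 1]/(1 − m) = [2.427 × (0.263 + 0) − 1] / (1 − 2.427) ≈ 0.253468.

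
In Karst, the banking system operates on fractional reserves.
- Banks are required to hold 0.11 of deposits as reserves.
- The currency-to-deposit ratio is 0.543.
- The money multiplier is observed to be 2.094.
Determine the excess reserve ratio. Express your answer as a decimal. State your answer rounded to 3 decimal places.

0.084

Using m = 2.094. Since m = (1 + c)/(c + rr + e), the denominator satisfies c + rr + e = (1 + c)/m = (1 + 0.543) / 2.094 ≈ 0.736867.
With c = 0.543 and rr = 0.11, the excess reserve ratio is 0.736867 − 0.543 − 0.11 = 0.083867.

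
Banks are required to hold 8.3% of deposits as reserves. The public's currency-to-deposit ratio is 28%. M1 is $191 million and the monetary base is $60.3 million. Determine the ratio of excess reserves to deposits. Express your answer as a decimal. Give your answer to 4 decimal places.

Using m = M/MB = 191/60.3 ≈ 3.167496. Since m = (1 + c)/(c + rr + e), the denominator satisfies c + rr + e = (1 + c)/m = (1 + 0.28) / 3.167496 ≈ 0.404105.
With c = 0.28 and rr = 0.083, the ratio of excess reserves to deposits is 0.404105 − 0.28 − 0.083 = 0.041105.

0.0411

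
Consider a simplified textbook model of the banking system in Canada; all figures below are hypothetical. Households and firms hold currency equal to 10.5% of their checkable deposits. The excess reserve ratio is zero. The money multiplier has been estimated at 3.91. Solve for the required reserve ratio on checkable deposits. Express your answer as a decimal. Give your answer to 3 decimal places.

Using m = 3.91. Since m = (1 + c)/(c + rr + e), the denominator satisfies c + rr + e = (1 + c)/m = (1 + 0.105) / 3.91 ≈ 0.282609.
With c = 0.105 and e = 0, the required reserve ratio on checkable deposits is 0.282609 − 0.105 − 0 = 0.177609.

0.178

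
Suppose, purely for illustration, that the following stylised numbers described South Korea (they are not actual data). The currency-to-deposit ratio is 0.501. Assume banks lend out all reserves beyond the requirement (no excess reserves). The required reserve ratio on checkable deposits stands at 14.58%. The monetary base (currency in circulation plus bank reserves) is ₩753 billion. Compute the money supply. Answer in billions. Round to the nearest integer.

The money multiplier is m = (1 + c) / (rr + c) = (1 + 0.501) / (0.1458 + 0.501) ≈ 2.3207.
So M = m × MB = 2.3207 × 753 = 1747.4871 billion.

₩1747 billion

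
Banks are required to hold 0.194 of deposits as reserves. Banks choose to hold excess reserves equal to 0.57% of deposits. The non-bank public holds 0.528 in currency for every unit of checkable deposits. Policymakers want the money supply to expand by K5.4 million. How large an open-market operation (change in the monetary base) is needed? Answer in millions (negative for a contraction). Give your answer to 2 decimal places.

The money multiplier is m = (1 + c) / (rr + e + c) = (1 + 0.528) / (0.194 + 0.0057 + 0.528) ≈ 2.0998.
ΔMB = ΔM / m = (+5.4) / 2.0998 ≈ 2.5717 million.

K2.57 million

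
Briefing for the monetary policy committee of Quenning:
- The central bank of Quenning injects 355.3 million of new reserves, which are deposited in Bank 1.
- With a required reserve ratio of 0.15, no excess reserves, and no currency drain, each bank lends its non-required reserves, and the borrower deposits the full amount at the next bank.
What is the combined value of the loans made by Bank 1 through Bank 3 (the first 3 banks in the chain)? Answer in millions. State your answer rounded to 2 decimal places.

776.91 million

Bank i lends (1 − rr)^i of the original deposit: Bank 1 lends 355.3·0.8500 = 302.0050, Bank 2 lends 355.3·0.8500² ≈ 256.7043, and so on.
Summing a geometric series: total = 355.3·[0.8500·(1 − 0.8500^3) / (1 − 0.8500)] ≈ 776.9079 million.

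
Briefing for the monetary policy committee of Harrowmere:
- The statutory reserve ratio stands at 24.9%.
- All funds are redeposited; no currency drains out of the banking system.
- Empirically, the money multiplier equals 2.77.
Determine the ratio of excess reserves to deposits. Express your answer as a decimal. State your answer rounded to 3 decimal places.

0.112

Using m = 2.77. Since m = (1 + c)/(c + rr + e), the denominator satisfies c + rr + e = (1 + c)/m = (1 + 0) / 2.77 ≈ 0.361011.
With c = 0 and rr = 0.249, the ratio of excess reserves to deposits is 0.361011 − 0 − 0.249 = 0.112011.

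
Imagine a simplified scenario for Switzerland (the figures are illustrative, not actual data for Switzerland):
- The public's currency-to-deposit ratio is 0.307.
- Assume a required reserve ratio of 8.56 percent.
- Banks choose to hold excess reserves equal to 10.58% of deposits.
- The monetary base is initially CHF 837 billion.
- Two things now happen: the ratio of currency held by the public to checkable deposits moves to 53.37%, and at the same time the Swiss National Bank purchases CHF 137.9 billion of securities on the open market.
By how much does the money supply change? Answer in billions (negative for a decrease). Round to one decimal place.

-132.9 billion

Before: m₁ = (1 + 0.307) / (0.0856 + 0.1058 + 0.307) ≈ 2.62239, MB₁ = 837, so M₁ = 2.62239 × 837 ≈ 2194.9404 billion.
After: m₂ = (1 + 0.5337) / (0.0856 + 0.1058 + 0.5337) ≈ 2.11516, MB₂ = 837 + 137.9 = 974.9, so M₂ = 2.11516 × 974.9 ≈ 2062.0695 billion.
ΔM = M₂ − M₁ = 2062.0695 − 2194.9404 = -132.8709 billion.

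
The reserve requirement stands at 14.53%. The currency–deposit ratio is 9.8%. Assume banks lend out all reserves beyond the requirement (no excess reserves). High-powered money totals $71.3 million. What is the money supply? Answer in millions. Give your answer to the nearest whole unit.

The money multiplier is m = (1 + c) / (rr + c) = (1 + 0.098) / (0.1453 + 0.098) ≈ 4.5129.
So M = m × MB = 4.5129 × 71.3 ≈ 321.7698 million.

$322 million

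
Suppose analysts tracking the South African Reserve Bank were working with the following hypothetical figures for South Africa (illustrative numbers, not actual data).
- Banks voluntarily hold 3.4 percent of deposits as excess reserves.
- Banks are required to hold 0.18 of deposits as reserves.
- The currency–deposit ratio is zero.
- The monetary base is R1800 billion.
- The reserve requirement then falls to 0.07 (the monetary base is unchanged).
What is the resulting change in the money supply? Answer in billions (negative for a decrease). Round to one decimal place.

R8896.5 billion

Initially m₁ = 1 / (0.18 + 0.034) ≈ 4.672897, so M₁ = 4.672897 × 1800 = 8411.2146 billion.
After the change m₂ = 1 / (0.07 + 0.034) ≈ 9.615385, so M₂ = 9.615385 × 1800 = 17307.693 billion.
ΔM = M₂ − M₁ = 17307.693 − 8411.2146 = 8896.4784 billion.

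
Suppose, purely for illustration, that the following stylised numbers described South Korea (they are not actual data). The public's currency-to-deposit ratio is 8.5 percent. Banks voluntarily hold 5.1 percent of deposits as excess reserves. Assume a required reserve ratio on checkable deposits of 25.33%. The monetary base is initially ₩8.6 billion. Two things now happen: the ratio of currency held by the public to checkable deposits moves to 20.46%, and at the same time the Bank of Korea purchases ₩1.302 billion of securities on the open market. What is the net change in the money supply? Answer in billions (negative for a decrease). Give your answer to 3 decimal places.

-0.530 billion

Before: m₁ = (1 + 0.085) / (0.2533 + 0.051 + 0.085) ≈ 2.78705, MB₁ = 8.6, so M₁ = 2.78705 × 8.6 ≈ 23.9686 billion.
After: m₂ = (1 + 0.2046) / (0.2533 + 0.051 + 0.2046) ≈ 2.36707, MB₂ = 8.6 + 1.302 = 9.902, so M₂ = 2.36707 × 9.902 ≈ 23.4387 billion.
ΔM = M₂ − M₁ = 23.4387 − 23.9686 = -0.5299 billion.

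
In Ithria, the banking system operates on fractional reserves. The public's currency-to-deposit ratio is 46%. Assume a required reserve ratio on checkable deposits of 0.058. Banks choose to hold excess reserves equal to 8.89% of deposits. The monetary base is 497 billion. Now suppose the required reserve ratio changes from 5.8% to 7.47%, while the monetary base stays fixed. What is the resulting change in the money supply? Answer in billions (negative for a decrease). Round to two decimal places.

Initially m₁ = (1 + 0.46) / (0.058 + 0.0889 + 0.46) ≈ 2.405668, so M₁ = 2.405668 × 497 ≈ 1195.617 billion.
After the change m₂ = (1 + 0.46) / (0.0747 + 0.0889 + 0.46) ≈ 2.341244, so M₂ = 2.341244 × 497 ≈ 1163.5983 billion.
ΔM = M₂ − M₁ = 1163.5983 − 1195.617 = -32.0187 billion.

-32.02 billion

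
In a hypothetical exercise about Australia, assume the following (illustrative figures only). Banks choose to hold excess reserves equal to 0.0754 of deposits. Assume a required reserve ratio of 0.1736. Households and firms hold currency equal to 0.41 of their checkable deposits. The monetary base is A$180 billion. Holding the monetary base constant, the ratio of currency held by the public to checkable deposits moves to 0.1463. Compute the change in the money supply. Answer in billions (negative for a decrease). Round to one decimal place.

A$136.8 billion

Initially m₁ = (1 + 0.41) / (0.1736 + 0.0754 + 0.41) ≈ 2.13961, so M₁ = 2.13961 × 180 = 385.1298 billion.
After the change m₂ = (1 + 0.1463) / (0.1736 + 0.0754 + 0.1463) ≈ 2.89982, so M₂ = 2.89982 × 180 = 521.9676 billion.
ΔM = M₂ − M₁ = 521.9676 − 385.1298 = 136.8378 billion.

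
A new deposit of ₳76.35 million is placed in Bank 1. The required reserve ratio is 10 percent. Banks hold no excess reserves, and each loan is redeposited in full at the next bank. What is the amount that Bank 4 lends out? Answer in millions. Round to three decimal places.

Each bank lends a fraction (1 − rr) = 0.9000 of the deposit it receives, so Bank 4 receives 76.35·0.9000^3 and lends 76.35·0.9000^4 ≈ 50.0932 million.

₳50.093 million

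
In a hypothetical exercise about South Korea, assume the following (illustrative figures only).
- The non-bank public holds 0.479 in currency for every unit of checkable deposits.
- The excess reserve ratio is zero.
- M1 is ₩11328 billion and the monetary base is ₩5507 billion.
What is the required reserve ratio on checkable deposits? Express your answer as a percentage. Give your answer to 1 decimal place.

24.0%

Using m = M/MB = 11328/5507 ≈ 2.057018. Since m = (1 + c)/(c + rr + e), the denominator satisfies c + rr + e = (1 + c)/m = (1 + 0.479) / 2.057018 ≈ 0.719002.
With c = 0.479 and e = 0, the required reserve ratio on checkable deposits is 0.719002 − 0.479 − 0 = 0.240002.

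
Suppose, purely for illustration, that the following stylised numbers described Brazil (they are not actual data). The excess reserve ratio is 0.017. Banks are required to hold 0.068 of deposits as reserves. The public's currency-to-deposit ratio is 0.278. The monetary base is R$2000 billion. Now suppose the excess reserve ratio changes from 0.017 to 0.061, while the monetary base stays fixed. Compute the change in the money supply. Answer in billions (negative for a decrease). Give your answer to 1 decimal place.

-761.2 billion

Initially m₁ = (1 + 0.278) / (0.068 + 0.017 + 0.278) ≈ 3.520661, so M₁ = 3.520661 × 2000 = 7041.322 billion.
After the change m₂ = (1 + 0.278) / (0.068 + 0.061 + 0.278) ≈ 3.140049, so M₂ = 3.140049 × 2000 = 6280.098 billion.
ΔM = M₂ − M₁ = 6280.098 − 7041.322 = -761.224 billion.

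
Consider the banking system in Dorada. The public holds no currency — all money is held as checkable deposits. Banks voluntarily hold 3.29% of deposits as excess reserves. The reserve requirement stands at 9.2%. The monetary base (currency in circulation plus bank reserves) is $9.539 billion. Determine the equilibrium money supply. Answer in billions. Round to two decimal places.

$76.37 billion

The money multiplier is m = 1 / (rr + e) = 1 / (0.092 + 0.0329) ≈ 8.0064.
So M = m × MB = 8.0064 × 9.539 ≈ 76.373 billion.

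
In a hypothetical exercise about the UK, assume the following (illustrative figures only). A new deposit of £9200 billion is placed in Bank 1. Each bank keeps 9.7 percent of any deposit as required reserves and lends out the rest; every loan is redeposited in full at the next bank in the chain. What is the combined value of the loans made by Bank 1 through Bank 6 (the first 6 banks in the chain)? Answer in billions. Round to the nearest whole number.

Bank i lends (1 − rr)^i of the original deposit: Bank 1 lends 9200·0.9030 = 8307.6000, Bank 2 lends 9200·0.9030² = 7501.7628, and so on.
Summing a geometric series: total = 9200·[0.9030·(1 − 0.9030^6) / (1 − 0.9030)] ≈ 39211.9758 billion.

£39212 billion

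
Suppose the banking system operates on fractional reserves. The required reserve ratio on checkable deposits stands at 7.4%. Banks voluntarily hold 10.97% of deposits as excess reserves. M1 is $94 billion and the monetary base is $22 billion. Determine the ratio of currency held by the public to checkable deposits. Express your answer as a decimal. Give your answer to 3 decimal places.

0.066

Using m = M/MB = 94/22 ≈ 4.272727. From m = (1 + c)/(c + rr + e), rearranging gives 1 + c = m·(c + rr + e), so c·(1 − m) = m·(rr + e) − 1.
Hence c = [m·(rr + e) − 1]/(1 − m) = [4.272727 × (0.074 + 0.1097) − 1] / (1 − 4.272727) ≈ 0.065725.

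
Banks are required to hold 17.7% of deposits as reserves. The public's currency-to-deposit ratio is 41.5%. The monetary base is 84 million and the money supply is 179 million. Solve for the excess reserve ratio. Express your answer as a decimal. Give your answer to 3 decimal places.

0.072

Using m = M/MB = 179/84 ≈ 2.130952. Since m = (1 + c)/(c + rr + e), the denominator satisfies c + rr + e = (1 + c)/m = (1 + 0.415) / 2.130952 ≈ 0.664022.
With c = 0.415 and rr = 0.177, the excess reserve ratio is 0.664022 − 0.415 − 0.177 = 0.072022.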